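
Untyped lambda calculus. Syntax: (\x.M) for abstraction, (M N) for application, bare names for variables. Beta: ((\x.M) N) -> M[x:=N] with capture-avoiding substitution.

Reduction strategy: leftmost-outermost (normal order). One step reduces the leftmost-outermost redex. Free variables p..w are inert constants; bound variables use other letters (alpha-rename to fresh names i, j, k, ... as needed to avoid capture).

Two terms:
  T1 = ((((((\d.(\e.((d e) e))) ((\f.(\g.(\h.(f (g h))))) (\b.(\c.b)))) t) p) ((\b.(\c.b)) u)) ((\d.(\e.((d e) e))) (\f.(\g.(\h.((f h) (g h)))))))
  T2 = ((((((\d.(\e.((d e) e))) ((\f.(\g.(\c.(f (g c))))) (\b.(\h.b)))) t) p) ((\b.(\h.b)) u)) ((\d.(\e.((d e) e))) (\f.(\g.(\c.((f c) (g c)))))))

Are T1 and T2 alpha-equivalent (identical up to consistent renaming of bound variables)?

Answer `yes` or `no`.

Term 1: ((((((\d.(\e.((d e) e))) ((\f.(\g.(\h.(f (g h))))) (\b.(\c.b)))) t) p) ((\b.(\c.b)) u)) ((\d.(\e.((d e) e))) (\f.(\g.(\h.((f h) (g h)))))))
Term 2: ((((((\d.(\e.((d e) e))) ((\f.(\g.(\c.(f (g c))))) (\b.(\h.b)))) t) p) ((\b.(\h.b)) u)) ((\d.(\e.((d e) e))) (\f.(\g.(\c.((f c) (g c)))))))
Alpha-equivalence: compare structure up to binder renaming.
Result: True

Answer: yes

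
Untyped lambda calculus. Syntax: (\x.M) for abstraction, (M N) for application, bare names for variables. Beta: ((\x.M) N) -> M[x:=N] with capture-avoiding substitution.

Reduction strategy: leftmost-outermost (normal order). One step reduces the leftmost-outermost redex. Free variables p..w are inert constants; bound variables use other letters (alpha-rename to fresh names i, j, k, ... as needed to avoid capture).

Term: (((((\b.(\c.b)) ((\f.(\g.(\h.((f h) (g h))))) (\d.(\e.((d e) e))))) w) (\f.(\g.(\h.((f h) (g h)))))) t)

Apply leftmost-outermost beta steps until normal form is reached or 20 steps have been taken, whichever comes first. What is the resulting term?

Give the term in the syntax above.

Step 0: (((((\b.(\c.b)) ((\f.(\g.(\h.((f h) (g h))))) (\d.(\e.((d e) e))))) w) (\f.(\g.(\h.((f h) (g h)))))) t)
Step 1: ((((\c.((\f.(\g.(\h.((f h) (g h))))) (\d.(\e.((d e) e))))) w) (\f.(\g.(\h.((f h) (g h)))))) t)
Step 2: ((((\f.(\g.(\h.((f h) (g h))))) (\d.(\e.((d e) e)))) (\f.(\g.(\h.((f h) (g h)))))) t)
Step 3: (((\g.(\h.(((\d.(\e.((d e) e))) h) (g h)))) (\f.(\g.(\h.((f h) (g h)))))) t)
Step 4: ((\h.(((\d.(\e.((d e) e))) h) ((\f.(\g.(\h.((f h) (g h))))) h))) t)
Step 5: (((\d.(\e.((d e) e))) t) ((\f.(\g.(\h.((f h) (g h))))) t))
Step 6: ((\e.((t e) e)) ((\f.(\g.(\h.((f h) (g h))))) t))
Step 7: ((t ((\f.(\g.(\h.((f h) (g h))))) t)) ((\f.(\g.(\h.((f h) (g h))))) t))
Step 8: ((t (\g.(\h.((t h) (g h))))) ((\f.(\g.(\h.((f h) (g h))))) t))
Step 9: ((t (\g.(\h.((t h) (g h))))) (\g.(\h.((t h) (g h)))))

Answer: ((t (\g.(\h.((t h) (g h))))) (\g.(\h.((t h) (g h)))))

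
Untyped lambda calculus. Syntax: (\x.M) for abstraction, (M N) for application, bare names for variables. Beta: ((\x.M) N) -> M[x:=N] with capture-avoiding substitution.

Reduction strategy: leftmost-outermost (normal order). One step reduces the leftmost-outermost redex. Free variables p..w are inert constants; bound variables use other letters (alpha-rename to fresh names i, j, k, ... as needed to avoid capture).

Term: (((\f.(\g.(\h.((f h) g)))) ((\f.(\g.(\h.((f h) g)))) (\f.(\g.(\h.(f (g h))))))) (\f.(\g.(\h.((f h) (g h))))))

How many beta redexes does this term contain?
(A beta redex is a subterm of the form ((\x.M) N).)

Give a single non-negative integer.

Answer: 2

Derivation:
Term: (((\f.(\g.(\h.((f h) g)))) ((\f.(\g.(\h.((f h) g)))) (\f.(\g.(\h.(f (g h))))))) (\f.(\g.(\h.((f h) (g h))))))
  Redex: ((\f.(\g.(\h.((f h) g)))) ((\f.(\g.(\h.((f h) g)))) (\f.(\g.(\h.(f (g h)))))))
  Redex: ((\f.(\g.(\h.((f h) g)))) (\f.(\g.(\h.(f (g h))))))
Total redexes: 2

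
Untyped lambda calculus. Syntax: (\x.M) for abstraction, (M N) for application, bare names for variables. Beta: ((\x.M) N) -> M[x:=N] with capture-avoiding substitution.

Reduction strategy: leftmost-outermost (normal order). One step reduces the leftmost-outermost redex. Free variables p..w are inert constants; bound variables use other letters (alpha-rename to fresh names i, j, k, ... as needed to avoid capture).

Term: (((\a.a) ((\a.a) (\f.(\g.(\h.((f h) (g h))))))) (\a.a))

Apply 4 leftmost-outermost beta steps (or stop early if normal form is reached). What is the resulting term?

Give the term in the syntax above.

Step 0: (((\a.a) ((\a.a) (\f.(\g.(\h.((f h) (g h))))))) (\a.a))
Step 1: (((\a.a) (\f.(\g.(\h.((f h) (g h)))))) (\a.a))
Step 2: ((\f.(\g.(\h.((f h) (g h))))) (\a.a))
Step 3: (\g.(\h.(((\a.a) h) (g h))))
Step 4: (\g.(\h.(h (g h))))

Answer: (\g.(\h.(h (g h))))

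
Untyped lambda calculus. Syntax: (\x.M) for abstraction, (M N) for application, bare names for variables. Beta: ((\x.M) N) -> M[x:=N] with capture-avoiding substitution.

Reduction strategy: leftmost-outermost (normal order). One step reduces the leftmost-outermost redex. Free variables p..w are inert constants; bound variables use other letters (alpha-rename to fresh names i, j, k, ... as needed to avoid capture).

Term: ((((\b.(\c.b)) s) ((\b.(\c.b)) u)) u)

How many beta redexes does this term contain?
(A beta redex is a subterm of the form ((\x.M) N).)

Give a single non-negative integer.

Term: ((((\b.(\c.b)) s) ((\b.(\c.b)) u)) u)
  Redex: ((\b.(\c.b)) s)
  Redex: ((\b.(\c.b)) u)
Total redexes: 2

Answer: 2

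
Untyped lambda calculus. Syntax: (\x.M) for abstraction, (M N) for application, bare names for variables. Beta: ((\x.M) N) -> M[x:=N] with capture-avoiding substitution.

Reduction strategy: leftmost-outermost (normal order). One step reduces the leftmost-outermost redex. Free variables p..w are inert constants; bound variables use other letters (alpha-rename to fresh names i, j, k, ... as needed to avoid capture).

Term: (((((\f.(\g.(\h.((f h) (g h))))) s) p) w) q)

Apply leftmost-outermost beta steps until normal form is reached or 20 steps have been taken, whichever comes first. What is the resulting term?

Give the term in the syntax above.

Step 0: (((((\f.(\g.(\h.((f h) (g h))))) s) p) w) q)
Step 1: ((((\g.(\h.((s h) (g h)))) p) w) q)
Step 2: (((\h.((s h) (p h))) w) q)
Step 3: (((s w) (p w)) q)

Answer: (((s w) (p w)) q)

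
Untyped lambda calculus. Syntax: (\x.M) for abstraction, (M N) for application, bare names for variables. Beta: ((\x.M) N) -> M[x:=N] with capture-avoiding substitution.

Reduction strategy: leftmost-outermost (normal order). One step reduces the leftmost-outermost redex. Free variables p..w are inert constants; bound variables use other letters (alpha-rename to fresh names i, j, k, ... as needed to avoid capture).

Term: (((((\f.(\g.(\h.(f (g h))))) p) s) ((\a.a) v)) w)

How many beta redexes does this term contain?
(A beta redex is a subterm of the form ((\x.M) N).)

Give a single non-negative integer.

Answer: 2

Derivation:
Term: (((((\f.(\g.(\h.(f (g h))))) p) s) ((\a.a) v)) w)
  Redex: ((\f.(\g.(\h.(f (g h))))) p)
  Redex: ((\a.a) v)
Total redexes: 2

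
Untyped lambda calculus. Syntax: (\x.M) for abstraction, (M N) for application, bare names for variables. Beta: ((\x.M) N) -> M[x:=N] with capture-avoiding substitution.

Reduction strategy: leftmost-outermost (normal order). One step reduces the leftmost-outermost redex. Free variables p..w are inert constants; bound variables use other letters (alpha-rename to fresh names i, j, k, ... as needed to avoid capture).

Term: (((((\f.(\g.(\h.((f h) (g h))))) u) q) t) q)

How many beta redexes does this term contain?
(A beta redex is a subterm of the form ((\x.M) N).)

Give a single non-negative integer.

Answer: 1

Derivation:
Term: (((((\f.(\g.(\h.((f h) (g h))))) u) q) t) q)
  Redex: ((\f.(\g.(\h.((f h) (g h))))) u)
Total redexes: 1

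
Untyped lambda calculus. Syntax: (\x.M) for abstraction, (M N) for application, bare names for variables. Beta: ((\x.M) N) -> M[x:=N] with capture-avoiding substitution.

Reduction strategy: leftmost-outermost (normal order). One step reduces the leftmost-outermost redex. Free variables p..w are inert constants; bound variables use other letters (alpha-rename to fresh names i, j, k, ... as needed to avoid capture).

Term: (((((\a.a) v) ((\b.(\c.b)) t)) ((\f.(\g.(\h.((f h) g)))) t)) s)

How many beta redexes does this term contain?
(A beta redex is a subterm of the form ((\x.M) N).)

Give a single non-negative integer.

Term: (((((\a.a) v) ((\b.(\c.b)) t)) ((\f.(\g.(\h.((f h) g)))) t)) s)
  Redex: ((\a.a) v)
  Redex: ((\b.(\c.b)) t)
  Redex: ((\f.(\g.(\h.((f h) g)))) t)
Total redexes: 3

Answer: 3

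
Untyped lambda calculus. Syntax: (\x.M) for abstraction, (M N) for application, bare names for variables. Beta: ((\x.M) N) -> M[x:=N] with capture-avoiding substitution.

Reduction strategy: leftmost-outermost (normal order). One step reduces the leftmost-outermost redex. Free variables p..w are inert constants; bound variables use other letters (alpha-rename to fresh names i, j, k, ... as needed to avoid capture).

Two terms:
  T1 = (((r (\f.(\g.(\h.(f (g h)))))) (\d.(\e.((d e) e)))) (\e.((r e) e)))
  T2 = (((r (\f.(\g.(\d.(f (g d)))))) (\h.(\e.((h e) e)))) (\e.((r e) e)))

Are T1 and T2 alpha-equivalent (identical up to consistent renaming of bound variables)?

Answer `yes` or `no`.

Answer: yes

Derivation:
Term 1: (((r (\f.(\g.(\h.(f (g h)))))) (\d.(\e.((d e) e)))) (\e.((r e) e)))
Term 2: (((r (\f.(\g.(\d.(f (g d)))))) (\h.(\e.((h e) e)))) (\e.((r e) e)))
Alpha-equivalence: compare structure up to binder renaming.
Result: True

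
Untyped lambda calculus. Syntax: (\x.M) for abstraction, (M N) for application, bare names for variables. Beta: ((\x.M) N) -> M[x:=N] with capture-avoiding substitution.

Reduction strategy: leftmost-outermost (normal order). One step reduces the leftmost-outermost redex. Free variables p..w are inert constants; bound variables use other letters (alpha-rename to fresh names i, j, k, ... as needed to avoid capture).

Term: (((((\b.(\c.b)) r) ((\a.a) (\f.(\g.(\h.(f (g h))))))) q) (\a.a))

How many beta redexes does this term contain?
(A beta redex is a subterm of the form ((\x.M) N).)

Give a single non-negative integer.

Term: (((((\b.(\c.b)) r) ((\a.a) (\f.(\g.(\h.(f (g h))))))) q) (\a.a))
  Redex: ((\b.(\c.b)) r)
  Redex: ((\a.a) (\f.(\g.(\h.(f (g h))))))
Total redexes: 2

Answer: 2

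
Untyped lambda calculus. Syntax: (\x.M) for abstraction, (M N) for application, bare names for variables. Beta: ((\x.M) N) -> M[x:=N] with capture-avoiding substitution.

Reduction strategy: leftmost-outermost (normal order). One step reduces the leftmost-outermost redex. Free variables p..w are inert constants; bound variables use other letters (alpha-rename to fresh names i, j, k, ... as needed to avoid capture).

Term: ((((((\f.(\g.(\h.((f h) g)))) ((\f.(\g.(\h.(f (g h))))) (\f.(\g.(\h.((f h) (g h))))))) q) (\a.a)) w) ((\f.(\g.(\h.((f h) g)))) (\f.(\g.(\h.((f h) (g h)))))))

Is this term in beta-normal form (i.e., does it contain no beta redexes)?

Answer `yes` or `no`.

Term: ((((((\f.(\g.(\h.((f h) g)))) ((\f.(\g.(\h.(f (g h))))) (\f.(\g.(\h.((f h) (g h))))))) q) (\a.a)) w) ((\f.(\g.(\h.((f h) g)))) (\f.(\g.(\h.((f h) (g h)))))))
Found 3 beta redex(es).

Answer: no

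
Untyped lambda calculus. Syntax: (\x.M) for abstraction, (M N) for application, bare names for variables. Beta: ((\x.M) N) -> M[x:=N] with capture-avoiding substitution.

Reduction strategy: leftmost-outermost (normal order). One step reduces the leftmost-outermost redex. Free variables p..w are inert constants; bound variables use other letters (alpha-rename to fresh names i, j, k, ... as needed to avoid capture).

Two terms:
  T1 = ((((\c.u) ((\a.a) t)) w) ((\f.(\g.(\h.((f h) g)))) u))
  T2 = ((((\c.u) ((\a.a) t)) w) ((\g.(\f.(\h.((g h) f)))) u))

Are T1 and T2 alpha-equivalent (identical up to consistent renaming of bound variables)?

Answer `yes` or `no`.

Term 1: ((((\c.u) ((\a.a) t)) w) ((\f.(\g.(\h.((f h) g)))) u))
Term 2: ((((\c.u) ((\a.a) t)) w) ((\g.(\f.(\h.((g h) f)))) u))
Alpha-equivalence: compare structure up to binder renaming.
Result: True

Answer: yes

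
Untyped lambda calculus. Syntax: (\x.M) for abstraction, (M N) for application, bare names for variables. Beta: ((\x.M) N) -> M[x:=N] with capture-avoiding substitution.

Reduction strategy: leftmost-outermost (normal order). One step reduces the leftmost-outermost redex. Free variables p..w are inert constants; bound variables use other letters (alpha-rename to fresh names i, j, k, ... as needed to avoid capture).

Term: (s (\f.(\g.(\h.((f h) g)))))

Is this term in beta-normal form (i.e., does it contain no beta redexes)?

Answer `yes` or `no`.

Term: (s (\f.(\g.(\h.((f h) g)))))
No beta redexes found.

Answer: yes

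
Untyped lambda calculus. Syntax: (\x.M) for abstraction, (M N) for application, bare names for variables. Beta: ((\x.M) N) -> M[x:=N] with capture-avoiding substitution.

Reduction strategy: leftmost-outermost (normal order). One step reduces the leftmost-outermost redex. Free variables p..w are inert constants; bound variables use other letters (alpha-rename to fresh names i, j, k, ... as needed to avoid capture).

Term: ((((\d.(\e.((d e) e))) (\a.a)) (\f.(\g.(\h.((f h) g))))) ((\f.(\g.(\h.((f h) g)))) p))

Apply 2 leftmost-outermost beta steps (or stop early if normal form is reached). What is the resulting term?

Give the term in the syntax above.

Step 0: ((((\d.(\e.((d e) e))) (\a.a)) (\f.(\g.(\h.((f h) g))))) ((\f.(\g.(\h.((f h) g)))) p))
Step 1: (((\e.(((\a.a) e) e)) (\f.(\g.(\h.((f h) g))))) ((\f.(\g.(\h.((f h) g)))) p))
Step 2: ((((\a.a) (\f.(\g.(\h.((f h) g))))) (\f.(\g.(\h.((f h) g))))) ((\f.(\g.(\h.((f h) g)))) p))

Answer: ((((\a.a) (\f.(\g.(\h.((f h) g))))) (\f.(\g.(\h.((f h) g))))) ((\f.(\g.(\h.((f h) g)))) p))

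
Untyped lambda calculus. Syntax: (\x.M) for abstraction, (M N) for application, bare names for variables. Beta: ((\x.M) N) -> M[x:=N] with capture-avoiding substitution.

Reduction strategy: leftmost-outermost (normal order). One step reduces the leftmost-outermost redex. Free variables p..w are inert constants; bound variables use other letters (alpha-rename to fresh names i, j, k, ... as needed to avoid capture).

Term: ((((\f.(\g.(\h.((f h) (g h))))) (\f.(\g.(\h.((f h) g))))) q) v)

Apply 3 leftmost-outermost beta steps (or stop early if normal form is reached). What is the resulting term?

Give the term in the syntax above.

Step 0: ((((\f.(\g.(\h.((f h) (g h))))) (\f.(\g.(\h.((f h) g))))) q) v)
Step 1: (((\g.(\h.(((\f.(\g.(\h.((f h) g)))) h) (g h)))) q) v)
Step 2: ((\h.(((\f.(\g.(\h.((f h) g)))) h) (q h))) v)
Step 3: (((\f.(\g.(\h.((f h) g)))) v) (q v))

Answer: (((\f.(\g.(\h.((f h) g)))) v) (q v))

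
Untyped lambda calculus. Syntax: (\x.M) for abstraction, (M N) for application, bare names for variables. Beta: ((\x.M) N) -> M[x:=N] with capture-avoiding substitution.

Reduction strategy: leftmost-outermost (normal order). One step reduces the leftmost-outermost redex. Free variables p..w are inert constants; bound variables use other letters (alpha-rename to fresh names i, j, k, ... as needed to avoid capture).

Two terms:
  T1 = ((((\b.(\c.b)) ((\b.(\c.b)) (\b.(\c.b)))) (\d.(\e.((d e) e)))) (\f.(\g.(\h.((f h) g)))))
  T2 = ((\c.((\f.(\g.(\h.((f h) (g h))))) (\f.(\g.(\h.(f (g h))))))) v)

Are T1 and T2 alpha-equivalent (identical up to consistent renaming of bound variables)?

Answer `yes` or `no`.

Answer: no

Derivation:
Term 1: ((((\b.(\c.b)) ((\b.(\c.b)) (\b.(\c.b)))) (\d.(\e.((d e) e)))) (\f.(\g.(\h.((f h) g)))))
Term 2: ((\c.((\f.(\g.(\h.((f h) (g h))))) (\f.(\g.(\h.(f (g h))))))) v)
Alpha-equivalence: compare structure up to binder renaming.
Result: False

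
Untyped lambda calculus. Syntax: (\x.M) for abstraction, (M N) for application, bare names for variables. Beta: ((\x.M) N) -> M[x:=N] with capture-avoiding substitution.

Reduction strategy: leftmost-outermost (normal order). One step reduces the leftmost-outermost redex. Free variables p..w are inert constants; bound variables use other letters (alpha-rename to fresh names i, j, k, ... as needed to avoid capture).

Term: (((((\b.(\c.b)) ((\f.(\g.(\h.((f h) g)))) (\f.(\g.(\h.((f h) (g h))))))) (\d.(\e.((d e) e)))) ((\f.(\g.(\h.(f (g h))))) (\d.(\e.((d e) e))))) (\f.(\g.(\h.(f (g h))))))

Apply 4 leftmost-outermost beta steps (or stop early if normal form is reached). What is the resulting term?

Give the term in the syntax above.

Step 0: (((((\b.(\c.b)) ((\f.(\g.(\h.((f h) g)))) (\f.(\g.(\h.((f h) (g h))))))) (\d.(\e.((d e) e)))) ((\f.(\g.(\h.(f (g h))))) (\d.(\e.((d e) e))))) (\f.(\g.(\h.(f (g h))))))
Step 1: ((((\c.((\f.(\g.(\h.((f h) g)))) (\f.(\g.(\h.((f h) (g h))))))) (\d.(\e.((d e) e)))) ((\f.(\g.(\h.(f (g h))))) (\d.(\e.((d e) e))))) (\f.(\g.(\h.(f (g h))))))
Step 2: ((((\f.(\g.(\h.((f h) g)))) (\f.(\g.(\h.((f h) (g h)))))) ((\f.(\g.(\h.(f (g h))))) (\d.(\e.((d e) e))))) (\f.(\g.(\h.(f (g h))))))
Step 3: (((\g.(\h.(((\f.(\g.(\h.((f h) (g h))))) h) g))) ((\f.(\g.(\h.(f (g h))))) (\d.(\e.((d e) e))))) (\f.(\g.(\h.(f (g h))))))
Step 4: ((\h.(((\f.(\g.(\h.((f h) (g h))))) h) ((\f.(\g.(\h.(f (g h))))) (\d.(\e.((d e) e)))))) (\f.(\g.(\h.(f (g h))))))

Answer: ((\h.(((\f.(\g.(\h.((f h) (g h))))) h) ((\f.(\g.(\h.(f (g h))))) (\d.(\e.((d e) e)))))) (\f.(\g.(\h.(f (g h))))))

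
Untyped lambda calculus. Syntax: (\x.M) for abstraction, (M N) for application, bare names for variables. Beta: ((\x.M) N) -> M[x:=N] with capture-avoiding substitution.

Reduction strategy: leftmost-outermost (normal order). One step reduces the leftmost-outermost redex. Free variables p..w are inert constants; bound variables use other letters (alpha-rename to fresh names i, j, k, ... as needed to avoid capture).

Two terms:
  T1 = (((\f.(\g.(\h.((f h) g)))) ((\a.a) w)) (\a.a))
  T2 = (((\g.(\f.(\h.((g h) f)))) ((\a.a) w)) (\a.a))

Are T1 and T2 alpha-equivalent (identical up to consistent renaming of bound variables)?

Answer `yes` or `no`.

Term 1: (((\f.(\g.(\h.((f h) g)))) ((\a.a) w)) (\a.a))
Term 2: (((\g.(\f.(\h.((g h) f)))) ((\a.a) w)) (\a.a))
Alpha-equivalence: compare structure up to binder renaming.
Result: True

Answer: yes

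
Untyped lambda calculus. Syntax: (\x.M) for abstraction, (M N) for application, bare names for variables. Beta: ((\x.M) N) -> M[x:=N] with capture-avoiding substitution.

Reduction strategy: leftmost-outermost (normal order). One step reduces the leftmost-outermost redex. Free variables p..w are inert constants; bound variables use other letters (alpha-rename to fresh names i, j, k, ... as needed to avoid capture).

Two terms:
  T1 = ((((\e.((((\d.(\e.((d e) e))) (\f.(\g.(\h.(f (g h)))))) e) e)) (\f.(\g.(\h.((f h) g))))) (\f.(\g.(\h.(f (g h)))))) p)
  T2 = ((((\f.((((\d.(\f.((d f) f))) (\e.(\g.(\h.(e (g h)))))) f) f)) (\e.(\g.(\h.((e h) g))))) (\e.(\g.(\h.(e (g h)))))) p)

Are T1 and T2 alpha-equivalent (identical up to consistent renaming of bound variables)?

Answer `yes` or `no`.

Term 1: ((((\e.((((\d.(\e.((d e) e))) (\f.(\g.(\h.(f (g h)))))) e) e)) (\f.(\g.(\h.((f h) g))))) (\f.(\g.(\h.(f (g h)))))) p)
Term 2: ((((\f.((((\d.(\f.((d f) f))) (\e.(\g.(\h.(e (g h)))))) f) f)) (\e.(\g.(\h.((e h) g))))) (\e.(\g.(\h.(e (g h)))))) p)
Alpha-equivalence: compare structure up to binder renaming.
Result: True

Answer: yes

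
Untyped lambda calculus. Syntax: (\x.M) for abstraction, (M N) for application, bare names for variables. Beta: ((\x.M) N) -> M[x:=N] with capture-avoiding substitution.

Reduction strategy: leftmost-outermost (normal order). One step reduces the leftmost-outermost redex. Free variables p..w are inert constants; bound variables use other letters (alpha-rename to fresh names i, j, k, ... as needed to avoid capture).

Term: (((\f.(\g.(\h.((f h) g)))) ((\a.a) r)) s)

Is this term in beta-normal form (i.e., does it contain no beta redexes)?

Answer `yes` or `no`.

Term: (((\f.(\g.(\h.((f h) g)))) ((\a.a) r)) s)
Found 2 beta redex(es).

Answer: no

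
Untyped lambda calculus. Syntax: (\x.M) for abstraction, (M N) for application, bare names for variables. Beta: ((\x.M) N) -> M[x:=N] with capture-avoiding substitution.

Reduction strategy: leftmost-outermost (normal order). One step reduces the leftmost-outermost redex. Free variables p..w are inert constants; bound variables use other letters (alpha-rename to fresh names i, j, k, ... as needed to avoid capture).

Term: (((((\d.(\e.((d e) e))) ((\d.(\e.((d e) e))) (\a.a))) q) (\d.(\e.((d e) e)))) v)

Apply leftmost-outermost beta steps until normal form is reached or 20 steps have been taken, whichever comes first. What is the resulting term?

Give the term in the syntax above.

Step 0: (((((\d.(\e.((d e) e))) ((\d.(\e.((d e) e))) (\a.a))) q) (\d.(\e.((d e) e)))) v)
Step 1: ((((\e.((((\d.(\e.((d e) e))) (\a.a)) e) e)) q) (\d.(\e.((d e) e)))) v)
Step 2: ((((((\d.(\e.((d e) e))) (\a.a)) q) q) (\d.(\e.((d e) e)))) v)
Step 3: (((((\e.(((\a.a) e) e)) q) q) (\d.(\e.((d e) e)))) v)
Step 4: ((((((\a.a) q) q) q) (\d.(\e.((d e) e)))) v)
Step 5: ((((q q) q) (\d.(\e.((d e) e)))) v)

Answer: ((((q q) q) (\d.(\e.((d e) e)))) v)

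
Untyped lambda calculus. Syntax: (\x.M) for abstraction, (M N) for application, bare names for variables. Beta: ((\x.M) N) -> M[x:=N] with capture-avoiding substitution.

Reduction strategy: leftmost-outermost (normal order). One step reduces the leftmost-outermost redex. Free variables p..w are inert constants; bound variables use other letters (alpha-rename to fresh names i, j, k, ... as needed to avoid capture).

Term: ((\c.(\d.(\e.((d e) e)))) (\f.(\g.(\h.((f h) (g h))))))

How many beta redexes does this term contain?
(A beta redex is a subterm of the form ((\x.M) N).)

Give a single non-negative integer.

Answer: 1

Derivation:
Term: ((\c.(\d.(\e.((d e) e)))) (\f.(\g.(\h.((f h) (g h))))))
  Redex: ((\c.(\d.(\e.((d e) e)))) (\f.(\g.(\h.((f h) (g h))))))
Total redexes: 1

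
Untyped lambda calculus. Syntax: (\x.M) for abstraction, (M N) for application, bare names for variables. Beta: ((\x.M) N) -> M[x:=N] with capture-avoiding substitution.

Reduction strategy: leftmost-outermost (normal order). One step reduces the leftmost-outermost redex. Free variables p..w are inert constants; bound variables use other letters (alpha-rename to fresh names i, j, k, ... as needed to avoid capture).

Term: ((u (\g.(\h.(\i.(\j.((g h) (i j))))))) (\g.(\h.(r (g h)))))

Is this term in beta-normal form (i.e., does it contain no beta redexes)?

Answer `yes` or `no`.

Answer: yes

Derivation:
Term: ((u (\g.(\h.(\i.(\j.((g h) (i j))))))) (\g.(\h.(r (g h)))))
No beta redexes found.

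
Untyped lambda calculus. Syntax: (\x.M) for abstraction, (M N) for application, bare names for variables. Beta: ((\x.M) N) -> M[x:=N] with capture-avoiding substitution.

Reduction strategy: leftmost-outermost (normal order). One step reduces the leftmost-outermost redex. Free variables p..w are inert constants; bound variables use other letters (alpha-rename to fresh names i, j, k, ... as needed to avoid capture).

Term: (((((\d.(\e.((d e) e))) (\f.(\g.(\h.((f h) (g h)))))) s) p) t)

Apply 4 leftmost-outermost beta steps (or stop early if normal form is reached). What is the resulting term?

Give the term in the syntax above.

Answer: (((\h.((s h) (s h))) p) t)

Derivation:
Step 0: (((((\d.(\e.((d e) e))) (\f.(\g.(\h.((f h) (g h)))))) s) p) t)
Step 1: ((((\e.(((\f.(\g.(\h.((f h) (g h))))) e) e)) s) p) t)
Step 2: (((((\f.(\g.(\h.((f h) (g h))))) s) s) p) t)
Step 3: ((((\g.(\h.((s h) (g h)))) s) p) t)
Step 4: (((\h.((s h) (s h))) p) t)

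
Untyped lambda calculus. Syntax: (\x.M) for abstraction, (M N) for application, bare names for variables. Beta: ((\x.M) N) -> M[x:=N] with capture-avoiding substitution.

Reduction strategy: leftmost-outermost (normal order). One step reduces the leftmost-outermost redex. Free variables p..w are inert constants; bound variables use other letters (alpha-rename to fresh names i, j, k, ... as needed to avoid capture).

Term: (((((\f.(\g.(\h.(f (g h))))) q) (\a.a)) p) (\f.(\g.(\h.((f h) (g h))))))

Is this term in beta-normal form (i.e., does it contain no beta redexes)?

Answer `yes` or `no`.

Term: (((((\f.(\g.(\h.(f (g h))))) q) (\a.a)) p) (\f.(\g.(\h.((f h) (g h))))))
Found 1 beta redex(es).

Answer: no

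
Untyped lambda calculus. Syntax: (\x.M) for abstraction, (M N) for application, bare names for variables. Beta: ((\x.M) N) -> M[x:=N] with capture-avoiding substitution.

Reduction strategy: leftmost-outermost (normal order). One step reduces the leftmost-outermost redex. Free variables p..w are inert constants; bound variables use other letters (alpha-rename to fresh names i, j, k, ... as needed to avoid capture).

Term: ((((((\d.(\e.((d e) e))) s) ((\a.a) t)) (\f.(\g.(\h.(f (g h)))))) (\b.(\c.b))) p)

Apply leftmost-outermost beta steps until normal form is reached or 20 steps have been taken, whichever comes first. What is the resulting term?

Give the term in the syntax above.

Step 0: ((((((\d.(\e.((d e) e))) s) ((\a.a) t)) (\f.(\g.(\h.(f (g h)))))) (\b.(\c.b))) p)
Step 1: (((((\e.((s e) e)) ((\a.a) t)) (\f.(\g.(\h.(f (g h)))))) (\b.(\c.b))) p)
Step 2: (((((s ((\a.a) t)) ((\a.a) t)) (\f.(\g.(\h.(f (g h)))))) (\b.(\c.b))) p)
Step 3: (((((s t) ((\a.a) t)) (\f.(\g.(\h.(f (g h)))))) (\b.(\c.b))) p)
Step 4: (((((s t) t) (\f.(\g.(\h.(f (g h)))))) (\b.(\c.b))) p)

Answer: (((((s t) t) (\f.(\g.(\h.(f (g h)))))) (\b.(\c.b))) p)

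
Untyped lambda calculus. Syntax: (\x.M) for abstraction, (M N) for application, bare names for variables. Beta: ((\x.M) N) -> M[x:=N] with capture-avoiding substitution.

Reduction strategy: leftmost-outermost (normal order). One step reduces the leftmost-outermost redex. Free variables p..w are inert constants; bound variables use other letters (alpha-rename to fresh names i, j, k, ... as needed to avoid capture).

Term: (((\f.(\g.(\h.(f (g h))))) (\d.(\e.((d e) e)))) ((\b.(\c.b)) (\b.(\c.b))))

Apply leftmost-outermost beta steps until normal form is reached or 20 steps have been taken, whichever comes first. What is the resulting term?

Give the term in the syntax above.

Answer: (\h.(\e.e))

Derivation:
Step 0: (((\f.(\g.(\h.(f (g h))))) (\d.(\e.((d e) e)))) ((\b.(\c.b)) (\b.(\c.b))))
Step 1: ((\g.(\h.((\d.(\e.((d e) e))) (g h)))) ((\b.(\c.b)) (\b.(\c.b))))
Step 2: (\h.((\d.(\e.((d e) e))) (((\b.(\c.b)) (\b.(\c.b))) h)))
Step 3: (\h.(\e.(((((\b.(\c.b)) (\b.(\c.b))) h) e) e)))
Step 4: (\h.(\e.((((\c.(\b.(\c.b))) h) e) e)))
Step 5: (\h.(\e.(((\b.(\c.b)) e) e)))
Step 6: (\h.(\e.((\c.e) e)))
Step 7: (\h.(\e.e))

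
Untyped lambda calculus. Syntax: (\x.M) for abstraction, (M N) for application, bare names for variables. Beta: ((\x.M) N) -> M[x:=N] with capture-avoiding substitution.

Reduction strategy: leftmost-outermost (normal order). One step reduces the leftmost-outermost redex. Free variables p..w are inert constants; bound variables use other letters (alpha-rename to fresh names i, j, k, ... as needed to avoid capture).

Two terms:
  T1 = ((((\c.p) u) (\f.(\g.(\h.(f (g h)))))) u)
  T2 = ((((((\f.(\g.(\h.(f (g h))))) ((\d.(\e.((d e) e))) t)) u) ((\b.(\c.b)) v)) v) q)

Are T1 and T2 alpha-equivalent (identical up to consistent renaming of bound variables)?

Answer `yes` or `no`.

Answer: no

Derivation:
Term 1: ((((\c.p) u) (\f.(\g.(\h.(f (g h)))))) u)
Term 2: ((((((\f.(\g.(\h.(f (g h))))) ((\d.(\e.((d e) e))) t)) u) ((\b.(\c.b)) v)) v) q)
Alpha-equivalence: compare structure up to binder renaming.
Result: False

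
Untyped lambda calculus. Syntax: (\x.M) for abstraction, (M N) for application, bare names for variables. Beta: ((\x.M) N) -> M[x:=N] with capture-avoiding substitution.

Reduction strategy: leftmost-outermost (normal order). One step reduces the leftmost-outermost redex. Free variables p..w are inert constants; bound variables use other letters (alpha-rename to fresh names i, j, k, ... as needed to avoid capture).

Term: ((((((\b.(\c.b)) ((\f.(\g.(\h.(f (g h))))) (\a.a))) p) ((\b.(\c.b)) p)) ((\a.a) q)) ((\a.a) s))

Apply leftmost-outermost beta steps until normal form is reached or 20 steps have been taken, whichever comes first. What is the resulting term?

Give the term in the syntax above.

Answer: (p s)

Derivation:
Step 0: ((((((\b.(\c.b)) ((\f.(\g.(\h.(f (g h))))) (\a.a))) p) ((\b.(\c.b)) p)) ((\a.a) q)) ((\a.a) s))
Step 1: (((((\c.((\f.(\g.(\h.(f (g h))))) (\a.a))) p) ((\b.(\c.b)) p)) ((\a.a) q)) ((\a.a) s))
Step 2: (((((\f.(\g.(\h.(f (g h))))) (\a.a)) ((\b.(\c.b)) p)) ((\a.a) q)) ((\a.a) s))
Step 3: ((((\g.(\h.((\a.a) (g h)))) ((\b.(\c.b)) p)) ((\a.a) q)) ((\a.a) s))
Step 4: (((\h.((\a.a) (((\b.(\c.b)) p) h))) ((\a.a) q)) ((\a.a) s))
Step 5: (((\a.a) (((\b.(\c.b)) p) ((\a.a) q))) ((\a.a) s))
Step 6: ((((\b.(\c.b)) p) ((\a.a) q)) ((\a.a) s))
Step 7: (((\c.p) ((\a.a) q)) ((\a.a) s))
Step 8: (p ((\a.a) s))
Step 9: (p s)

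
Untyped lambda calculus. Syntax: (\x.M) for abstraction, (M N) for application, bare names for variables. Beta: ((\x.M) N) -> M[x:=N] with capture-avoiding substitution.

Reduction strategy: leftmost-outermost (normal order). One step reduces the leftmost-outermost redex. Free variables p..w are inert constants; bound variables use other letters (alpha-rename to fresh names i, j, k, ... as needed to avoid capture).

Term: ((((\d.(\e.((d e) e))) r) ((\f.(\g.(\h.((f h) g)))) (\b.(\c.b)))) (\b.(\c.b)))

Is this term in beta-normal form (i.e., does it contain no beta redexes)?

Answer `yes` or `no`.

Answer: no

Derivation:
Term: ((((\d.(\e.((d e) e))) r) ((\f.(\g.(\h.((f h) g)))) (\b.(\c.b)))) (\b.(\c.b)))
Found 2 beta redex(es).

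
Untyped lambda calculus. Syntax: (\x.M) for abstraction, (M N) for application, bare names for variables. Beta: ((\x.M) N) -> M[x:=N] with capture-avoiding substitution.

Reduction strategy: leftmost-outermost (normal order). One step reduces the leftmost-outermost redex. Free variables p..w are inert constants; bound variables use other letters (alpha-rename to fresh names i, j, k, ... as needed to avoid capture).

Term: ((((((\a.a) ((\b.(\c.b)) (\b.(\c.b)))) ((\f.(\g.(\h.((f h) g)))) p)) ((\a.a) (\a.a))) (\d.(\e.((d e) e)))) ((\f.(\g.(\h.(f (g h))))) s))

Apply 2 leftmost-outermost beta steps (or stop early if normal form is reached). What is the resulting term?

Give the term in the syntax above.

Step 0: ((((((\a.a) ((\b.(\c.b)) (\b.(\c.b)))) ((\f.(\g.(\h.((f h) g)))) p)) ((\a.a) (\a.a))) (\d.(\e.((d e) e)))) ((\f.(\g.(\h.(f (g h))))) s))
Step 1: ((((((\b.(\c.b)) (\b.(\c.b))) ((\f.(\g.(\h.((f h) g)))) p)) ((\a.a) (\a.a))) (\d.(\e.((d e) e)))) ((\f.(\g.(\h.(f (g h))))) s))
Step 2: (((((\c.(\b.(\c.b))) ((\f.(\g.(\h.((f h) g)))) p)) ((\a.a) (\a.a))) (\d.(\e.((d e) e)))) ((\f.(\g.(\h.(f (g h))))) s))

Answer: (((((\c.(\b.(\c.b))) ((\f.(\g.(\h.((f h) g)))) p)) ((\a.a) (\a.a))) (\d.(\e.((d e) e)))) ((\f.(\g.(\h.(f (g h))))) s))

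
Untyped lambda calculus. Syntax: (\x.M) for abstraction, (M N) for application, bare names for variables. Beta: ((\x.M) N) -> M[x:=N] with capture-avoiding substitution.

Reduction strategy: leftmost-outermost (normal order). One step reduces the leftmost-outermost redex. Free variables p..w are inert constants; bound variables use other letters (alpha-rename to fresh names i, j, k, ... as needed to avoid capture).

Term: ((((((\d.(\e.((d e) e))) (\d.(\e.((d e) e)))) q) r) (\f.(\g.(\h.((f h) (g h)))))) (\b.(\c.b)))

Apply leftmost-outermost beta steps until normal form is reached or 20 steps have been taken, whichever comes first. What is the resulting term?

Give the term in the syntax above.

Step 0: ((((((\d.(\e.((d e) e))) (\d.(\e.((d e) e)))) q) r) (\f.(\g.(\h.((f h) (g h)))))) (\b.(\c.b)))
Step 1: (((((\e.(((\d.(\e.((d e) e))) e) e)) q) r) (\f.(\g.(\h.((f h) (g h)))))) (\b.(\c.b)))
Step 2: ((((((\d.(\e.((d e) e))) q) q) r) (\f.(\g.(\h.((f h) (g h)))))) (\b.(\c.b)))
Step 3: (((((\e.((q e) e)) q) r) (\f.(\g.(\h.((f h) (g h)))))) (\b.(\c.b)))
Step 4: (((((q q) q) r) (\f.(\g.(\h.((f h) (g h)))))) (\b.(\c.b)))

Answer: (((((q q) q) r) (\f.(\g.(\h.((f h) (g h)))))) (\b.(\c.b)))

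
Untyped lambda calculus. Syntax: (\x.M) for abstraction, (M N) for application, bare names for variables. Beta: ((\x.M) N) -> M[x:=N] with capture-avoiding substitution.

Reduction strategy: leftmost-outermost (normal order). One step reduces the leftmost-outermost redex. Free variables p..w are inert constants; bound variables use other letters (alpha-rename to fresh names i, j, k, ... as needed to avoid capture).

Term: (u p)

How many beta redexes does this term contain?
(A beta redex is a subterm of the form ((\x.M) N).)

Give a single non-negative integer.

Term: (u p)
  (no redexes)
Total redexes: 0

Answer: 0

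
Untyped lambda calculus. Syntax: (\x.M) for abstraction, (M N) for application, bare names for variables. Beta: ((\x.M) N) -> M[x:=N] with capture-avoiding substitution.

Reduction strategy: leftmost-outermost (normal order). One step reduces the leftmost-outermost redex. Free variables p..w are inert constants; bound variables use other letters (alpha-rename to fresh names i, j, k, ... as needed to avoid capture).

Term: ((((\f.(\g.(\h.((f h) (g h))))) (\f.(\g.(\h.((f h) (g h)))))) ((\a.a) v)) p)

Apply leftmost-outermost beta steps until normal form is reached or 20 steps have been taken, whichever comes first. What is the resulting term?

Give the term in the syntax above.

Answer: (\h.((p h) ((v p) h)))

Derivation:
Step 0: ((((\f.(\g.(\h.((f h) (g h))))) (\f.(\g.(\h.((f h) (g h)))))) ((\a.a) v)) p)
Step 1: (((\g.(\h.(((\f.(\g.(\h.((f h) (g h))))) h) (g h)))) ((\a.a) v)) p)
Step 2: ((\h.(((\f.(\g.(\h.((f h) (g h))))) h) (((\a.a) v) h))) p)
Step 3: (((\f.(\g.(\h.((f h) (g h))))) p) (((\a.a) v) p))
Step 4: ((\g.(\h.((p h) (g h)))) (((\a.a) v) p))
Step 5: (\h.((p h) ((((\a.a) v) p) h)))
Step 6: (\h.((p h) ((v p) h)))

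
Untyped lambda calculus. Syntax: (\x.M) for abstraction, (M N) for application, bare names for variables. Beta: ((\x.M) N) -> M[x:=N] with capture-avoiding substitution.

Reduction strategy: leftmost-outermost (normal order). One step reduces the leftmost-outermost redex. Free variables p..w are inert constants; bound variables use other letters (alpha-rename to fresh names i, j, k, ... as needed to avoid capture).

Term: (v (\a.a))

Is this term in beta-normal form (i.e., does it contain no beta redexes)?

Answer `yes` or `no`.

Answer: yes

Derivation:
Term: (v (\a.a))
No beta redexes found.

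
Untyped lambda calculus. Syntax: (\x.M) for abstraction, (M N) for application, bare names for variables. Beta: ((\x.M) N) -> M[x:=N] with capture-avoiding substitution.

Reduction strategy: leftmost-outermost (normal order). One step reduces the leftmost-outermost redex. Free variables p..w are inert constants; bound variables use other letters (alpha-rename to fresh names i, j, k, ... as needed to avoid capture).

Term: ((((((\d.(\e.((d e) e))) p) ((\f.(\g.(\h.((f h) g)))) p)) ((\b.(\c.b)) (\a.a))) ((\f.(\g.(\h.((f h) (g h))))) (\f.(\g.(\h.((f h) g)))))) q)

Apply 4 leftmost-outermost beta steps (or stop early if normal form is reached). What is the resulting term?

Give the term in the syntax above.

Step 0: ((((((\d.(\e.((d e) e))) p) ((\f.(\g.(\h.((f h) g)))) p)) ((\b.(\c.b)) (\a.a))) ((\f.(\g.(\h.((f h) (g h))))) (\f.(\g.(\h.((f h) g)))))) q)
Step 1: (((((\e.((p e) e)) ((\f.(\g.(\h.((f h) g)))) p)) ((\b.(\c.b)) (\a.a))) ((\f.(\g.(\h.((f h) (g h))))) (\f.(\g.(\h.((f h) g)))))) q)
Step 2: (((((p ((\f.(\g.(\h.((f h) g)))) p)) ((\f.(\g.(\h.((f h) g)))) p)) ((\b.(\c.b)) (\a.a))) ((\f.(\g.(\h.((f h) (g h))))) (\f.(\g.(\h.((f h) g)))))) q)
Step 3: (((((p (\g.(\h.((p h) g)))) ((\f.(\g.(\h.((f h) g)))) p)) ((\b.(\c.b)) (\a.a))) ((\f.(\g.(\h.((f h) (g h))))) (\f.(\g.(\h.((f h) g)))))) q)
Step 4: (((((p (\g.(\h.((p h) g)))) (\g.(\h.((p h) g)))) ((\b.(\c.b)) (\a.a))) ((\f.(\g.(\h.((f h) (g h))))) (\f.(\g.(\h.((f h) g)))))) q)

Answer: (((((p (\g.(\h.((p h) g)))) (\g.(\h.((p h) g)))) ((\b.(\c.b)) (\a.a))) ((\f.(\g.(\h.((f h) (g h))))) (\f.(\g.(\h.((f h) g)))))) q)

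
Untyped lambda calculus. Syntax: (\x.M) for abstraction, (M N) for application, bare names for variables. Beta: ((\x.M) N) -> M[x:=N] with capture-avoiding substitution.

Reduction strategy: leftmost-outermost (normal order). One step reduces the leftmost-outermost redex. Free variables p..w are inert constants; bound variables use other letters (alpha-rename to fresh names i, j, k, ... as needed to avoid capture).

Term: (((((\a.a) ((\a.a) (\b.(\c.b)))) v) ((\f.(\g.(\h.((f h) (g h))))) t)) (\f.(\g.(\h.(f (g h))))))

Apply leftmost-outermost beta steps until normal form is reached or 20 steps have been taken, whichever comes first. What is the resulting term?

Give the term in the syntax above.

Answer: (v (\f.(\g.(\h.(f (g h))))))

Derivation:
Step 0: (((((\a.a) ((\a.a) (\b.(\c.b)))) v) ((\f.(\g.(\h.((f h) (g h))))) t)) (\f.(\g.(\h.(f (g h))))))
Step 1: (((((\a.a) (\b.(\c.b))) v) ((\f.(\g.(\h.((f h) (g h))))) t)) (\f.(\g.(\h.(f (g h))))))
Step 2: ((((\b.(\c.b)) v) ((\f.(\g.(\h.((f h) (g h))))) t)) (\f.(\g.(\h.(f (g h))))))
Step 3: (((\c.v) ((\f.(\g.(\h.((f h) (g h))))) t)) (\f.(\g.(\h.(f (g h))))))
Step 4: (v (\f.(\g.(\h.(f (g h))))))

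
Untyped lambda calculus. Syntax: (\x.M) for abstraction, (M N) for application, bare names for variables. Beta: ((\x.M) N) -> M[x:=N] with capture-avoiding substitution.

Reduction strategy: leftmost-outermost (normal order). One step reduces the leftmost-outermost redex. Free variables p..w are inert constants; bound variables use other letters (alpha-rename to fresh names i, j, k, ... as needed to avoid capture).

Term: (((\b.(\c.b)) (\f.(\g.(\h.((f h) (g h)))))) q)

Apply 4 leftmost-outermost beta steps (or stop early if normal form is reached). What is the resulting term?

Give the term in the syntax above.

Answer: (\f.(\g.(\h.((f h) (g h)))))

Derivation:
Step 0: (((\b.(\c.b)) (\f.(\g.(\h.((f h) (g h)))))) q)
Step 1: ((\c.(\f.(\g.(\h.((f h) (g h)))))) q)
Step 2: (\f.(\g.(\h.((f h) (g h)))))
Step 3: (normal form reached)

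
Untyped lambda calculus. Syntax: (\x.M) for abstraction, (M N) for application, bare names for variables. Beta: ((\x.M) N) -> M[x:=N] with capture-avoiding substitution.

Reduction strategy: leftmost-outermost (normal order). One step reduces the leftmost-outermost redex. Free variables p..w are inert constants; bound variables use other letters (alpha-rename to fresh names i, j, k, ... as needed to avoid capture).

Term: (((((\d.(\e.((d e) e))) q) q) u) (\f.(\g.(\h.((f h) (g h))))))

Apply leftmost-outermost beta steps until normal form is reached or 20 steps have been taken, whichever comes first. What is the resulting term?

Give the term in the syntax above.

Step 0: (((((\d.(\e.((d e) e))) q) q) u) (\f.(\g.(\h.((f h) (g h))))))
Step 1: ((((\e.((q e) e)) q) u) (\f.(\g.(\h.((f h) (g h))))))
Step 2: ((((q q) q) u) (\f.(\g.(\h.((f h) (g h))))))

Answer: ((((q q) q) u) (\f.(\g.(\h.((f h) (g h))))))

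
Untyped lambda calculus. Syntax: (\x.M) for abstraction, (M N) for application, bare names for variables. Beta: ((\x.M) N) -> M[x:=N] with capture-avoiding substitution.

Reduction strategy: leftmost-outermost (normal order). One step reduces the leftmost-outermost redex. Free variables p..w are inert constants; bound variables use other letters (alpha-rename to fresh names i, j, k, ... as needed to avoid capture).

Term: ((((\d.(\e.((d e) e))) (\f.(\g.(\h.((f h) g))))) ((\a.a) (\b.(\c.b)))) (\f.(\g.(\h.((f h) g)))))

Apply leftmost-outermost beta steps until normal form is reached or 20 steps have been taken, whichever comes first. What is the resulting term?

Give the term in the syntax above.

Step 0: ((((\d.(\e.((d e) e))) (\f.(\g.(\h.((f h) g))))) ((\a.a) (\b.(\c.b)))) (\f.(\g.(\h.((f h) g)))))
Step 1: (((\e.(((\f.(\g.(\h.((f h) g)))) e) e)) ((\a.a) (\b.(\c.b)))) (\f.(\g.(\h.((f h) g)))))
Step 2: ((((\f.(\g.(\h.((f h) g)))) ((\a.a) (\b.(\c.b)))) ((\a.a) (\b.(\c.b)))) (\f.(\g.(\h.((f h) g)))))
Step 3: (((\g.(\h.((((\a.a) (\b.(\c.b))) h) g))) ((\a.a) (\b.(\c.b)))) (\f.(\g.(\h.((f h) g)))))
Step 4: ((\h.((((\a.a) (\b.(\c.b))) h) ((\a.a) (\b.(\c.b))))) (\f.(\g.(\h.((f h) g)))))
Step 5: ((((\a.a) (\b.(\c.b))) (\f.(\g.(\h.((f h) g))))) ((\a.a) (\b.(\c.b))))
Step 6: (((\b.(\c.b)) (\f.(\g.(\h.((f h) g))))) ((\a.a) (\b.(\c.b))))
Step 7: ((\c.(\f.(\g.(\h.((f h) g))))) ((\a.a) (\b.(\c.b))))
Step 8: (\f.(\g.(\h.((f h) g))))

Answer: (\f.(\g.(\h.((f h) g))))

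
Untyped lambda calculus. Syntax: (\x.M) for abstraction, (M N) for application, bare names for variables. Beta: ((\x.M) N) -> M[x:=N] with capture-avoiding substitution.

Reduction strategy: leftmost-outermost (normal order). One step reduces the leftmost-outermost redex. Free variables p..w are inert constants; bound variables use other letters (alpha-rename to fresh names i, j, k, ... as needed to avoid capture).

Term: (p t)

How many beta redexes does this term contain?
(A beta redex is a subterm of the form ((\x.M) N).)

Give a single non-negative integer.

Term: (p t)
  (no redexes)
Total redexes: 0

Answer: 0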